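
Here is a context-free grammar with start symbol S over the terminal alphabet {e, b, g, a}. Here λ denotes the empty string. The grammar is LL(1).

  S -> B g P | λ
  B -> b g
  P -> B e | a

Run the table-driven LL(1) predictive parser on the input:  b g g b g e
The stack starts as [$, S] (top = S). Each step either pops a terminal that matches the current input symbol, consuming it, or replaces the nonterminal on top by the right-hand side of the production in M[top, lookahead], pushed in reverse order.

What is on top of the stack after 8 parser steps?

g

     Stack      Input          Action
  1  $ S        b g g b g e $  expand S -> B g P
  2  $ P g B    b g g b g e $  expand B -> b g
  3  $ P g g b  b g g b g e $  match b
  4  $ P g g    g g b g e $    match g
  5  $ P g      g b g e $      match g
  6  $ P        b g e $        expand P -> B e
  7  $ e B      b g e $        expand B -> b g
  8  $ e g b    b g e $        match b
Stack after step 8: $ e g (top = g).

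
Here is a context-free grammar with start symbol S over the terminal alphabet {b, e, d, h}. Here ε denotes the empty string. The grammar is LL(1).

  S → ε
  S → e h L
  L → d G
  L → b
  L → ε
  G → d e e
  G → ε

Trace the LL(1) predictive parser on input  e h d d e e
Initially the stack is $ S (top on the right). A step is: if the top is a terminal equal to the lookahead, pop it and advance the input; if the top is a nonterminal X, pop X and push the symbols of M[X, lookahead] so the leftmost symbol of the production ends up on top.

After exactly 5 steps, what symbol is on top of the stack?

G

     Stack    Input          Action
  1  $ S      e h d d e e $  expand S → e h L
  2  $ L h e  e h d d e e $  match e
  3  $ L h    h d d e e $    match h
  4  $ L      d d e e $      expand L → d G
  5  $ G d    d d e e $      match d
Stack after step 5: $ G (top = G).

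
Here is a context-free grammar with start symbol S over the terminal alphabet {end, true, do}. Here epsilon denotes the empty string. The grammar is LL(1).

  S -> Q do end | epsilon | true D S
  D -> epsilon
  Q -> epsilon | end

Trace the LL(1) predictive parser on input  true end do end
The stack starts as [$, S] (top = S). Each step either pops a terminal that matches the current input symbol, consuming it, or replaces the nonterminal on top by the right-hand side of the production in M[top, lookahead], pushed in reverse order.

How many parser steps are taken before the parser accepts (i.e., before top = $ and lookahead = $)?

step 1: stack=$ S  input=true end do end $  — expand S -> true D S
step 2: stack=$ S D true  input=true end do end $  — match true
step 3: stack=$ S D  input=end do end $  — expand D -> epsilon
step 4: stack=$ S  input=end do end $  — expand S -> Q do end
step 5: stack=$ end do Q  input=end do end $  — expand Q -> end
step 6: stack=$ end do end  input=end do end $  — match end
step 7: stack=$ end do  input=do end $  — match do
step 8: stack=$ end  input=end $  — match end
Accept reached after 8 steps.

8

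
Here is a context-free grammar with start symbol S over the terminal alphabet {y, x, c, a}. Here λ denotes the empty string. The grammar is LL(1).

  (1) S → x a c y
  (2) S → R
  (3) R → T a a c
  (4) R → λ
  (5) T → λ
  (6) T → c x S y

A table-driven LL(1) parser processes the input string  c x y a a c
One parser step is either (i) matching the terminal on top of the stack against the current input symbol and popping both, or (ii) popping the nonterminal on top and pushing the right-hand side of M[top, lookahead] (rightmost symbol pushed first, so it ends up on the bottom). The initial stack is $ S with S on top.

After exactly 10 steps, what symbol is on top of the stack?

c

      Stack            Input          Action
   1  $ S              c x y a a c $  expand S → R
   2  $ R              c x y a a c $  expand R → T a a c
   3  $ c a a T        c x y a a c $  expand T → c x S y
   4  $ c a a y S x c  c x y a a c $  match c
   5  $ c a a y S x    x y a a c $    match x
   6  $ c a a y S      y a a c $      expand S → R
   7  $ c a a y R      y a a c $      expand R → λ
   8  $ c a a y        y a a c $      match y
   9  $ c a a          a a c $        match a
  10  $ c a            a c $          match a
Stack after step 10: $ c (top = c).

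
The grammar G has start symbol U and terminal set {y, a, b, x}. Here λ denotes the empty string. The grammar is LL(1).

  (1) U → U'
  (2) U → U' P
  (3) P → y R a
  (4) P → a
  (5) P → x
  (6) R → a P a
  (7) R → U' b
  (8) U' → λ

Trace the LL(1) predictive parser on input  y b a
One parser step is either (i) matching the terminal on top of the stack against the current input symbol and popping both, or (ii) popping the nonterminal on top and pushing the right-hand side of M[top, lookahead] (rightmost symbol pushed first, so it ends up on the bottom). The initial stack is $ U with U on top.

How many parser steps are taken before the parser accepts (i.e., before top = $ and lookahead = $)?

     Stack     Input    Action
  1  $ U       y b a $  expand U → U' P
  2  $ P U'    y b a $  expand U' → λ
  3  $ P       y b a $  expand P → y R a
  4  $ a R y   y b a $  match y
  5  $ a R     b a $    expand R → U' b
  6  $ a b U'  b a $    expand U' → λ
  7  $ a b     b a $    match b
  8  $ a       a $      match a
Accept reached after 8 steps.

8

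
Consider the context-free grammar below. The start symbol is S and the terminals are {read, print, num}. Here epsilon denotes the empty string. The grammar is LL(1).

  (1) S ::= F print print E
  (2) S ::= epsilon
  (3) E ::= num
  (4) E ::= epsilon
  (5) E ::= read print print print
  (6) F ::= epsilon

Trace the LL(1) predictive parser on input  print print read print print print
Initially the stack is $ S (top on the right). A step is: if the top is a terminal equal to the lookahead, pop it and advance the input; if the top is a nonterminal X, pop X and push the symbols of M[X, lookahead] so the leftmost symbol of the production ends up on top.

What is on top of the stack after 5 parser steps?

read

step 1: stack=$ S  input=print print read print print print $  — expand S ::= F print print E
step 2: stack=$ E print print F  input=print print read print print print $  — expand F ::= epsilon
step 3: stack=$ E print print  input=print print read print print print $  — match print
step 4: stack=$ E print  input=print read print print print $  — match print
step 5: stack=$ E  input=read print print print $  — expand E ::= read print print print
Stack after step 5: $ print print print read (top = read).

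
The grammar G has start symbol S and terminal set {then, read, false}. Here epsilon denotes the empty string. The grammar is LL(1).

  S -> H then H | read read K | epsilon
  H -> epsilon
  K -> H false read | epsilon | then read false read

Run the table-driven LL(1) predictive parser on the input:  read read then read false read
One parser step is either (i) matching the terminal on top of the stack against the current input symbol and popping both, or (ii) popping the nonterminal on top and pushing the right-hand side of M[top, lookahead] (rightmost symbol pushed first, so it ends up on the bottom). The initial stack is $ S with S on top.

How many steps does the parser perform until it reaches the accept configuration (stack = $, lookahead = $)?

8

     Stack                   Input                             Action
  1  $ S                     read read then read false read $  expand S -> read read K
  2  $ K read read           read read then read false read $  match read
  3  $ K read                read then read false read $       match read
  4  $ K                     then read false read $            expand K -> then read false read
  5  $ read false read then  then read false read $            match then
  6  $ read false read       read false read $                 match read
  7  $ read false            false read $                      match false
  8  $ read                  read $                            match read
Accept reached after 8 steps.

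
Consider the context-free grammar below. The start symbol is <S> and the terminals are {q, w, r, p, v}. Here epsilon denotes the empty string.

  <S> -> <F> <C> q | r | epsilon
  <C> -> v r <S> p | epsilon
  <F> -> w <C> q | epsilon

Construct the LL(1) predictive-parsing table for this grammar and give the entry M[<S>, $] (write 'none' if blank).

FIRST(<C>): from <C>->v r <S> p we get {v}; from <C>->epsilon we get {epsilon}. So FIRST(<C>) = {epsilon, v}.
FIRST(<F>): from <F>->w <C> q we get {w}; from <F>->epsilon we get {epsilon}. So FIRST(<F>) = {epsilon, w}.
FIRST(<S>): from <S>-><F> <C> q we get {q, v, w}; from <S>->r we get {r}; from <S>->epsilon we get {epsilon}. So FIRST(<S>) = {epsilon, q, r, v, w}.
FOLLOW(<S>) includes $ since <S> is the start symbol.
FOLLOW(<S>): in <C>->v r <S> p, <S> is followed by p with FIRST {p}. Thus FOLLOW(<S>) = {$, p}.
For <S> -> <F> <C> q: FIRST(<F> <C> q) = {q, v, w}, so it goes in M[<S>, t] for t ∈ {q, v, w}.
For <S> -> r: FIRST(r) = {r}, so it goes in M[<S>, t] for t ∈ {r}.
For <S> -> epsilon: FIRST(epsilon) = {epsilon}, so it goes in M[<S>, t] for t ∈ {}; since epsilon ∈ FIRST, also for every t ∈ FOLLOW(<S>) = {$, p}.

<S> -> epsilon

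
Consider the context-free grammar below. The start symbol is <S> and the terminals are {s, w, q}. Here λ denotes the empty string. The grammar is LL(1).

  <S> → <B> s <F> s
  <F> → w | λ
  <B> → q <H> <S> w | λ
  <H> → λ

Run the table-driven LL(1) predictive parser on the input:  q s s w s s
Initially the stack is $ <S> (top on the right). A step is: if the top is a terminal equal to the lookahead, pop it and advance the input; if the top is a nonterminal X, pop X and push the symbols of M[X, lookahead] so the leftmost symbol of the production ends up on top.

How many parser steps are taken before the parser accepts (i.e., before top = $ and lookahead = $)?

13

      Stack                    Input          Action
   1  $ <S>                    q s s w s s $  expand <S> → <B> s <F> s
   2  $ s <F> s <B>            q s s w s s $  expand <B> → q <H> <S> w
   3  $ s <F> s w <S> <H> q    q s s w s s $  match q
   4  $ s <F> s w <S> <H>      s s w s s $    expand <H> → λ
   5  $ s <F> s w <S>          s s w s s $    expand <S> → <B> s <F> s
   6  $ s <F> s w s <F> s <B>  s s w s s $    expand <B> → λ
   7  $ s <F> s w s <F> s      s s w s s $    match s
   8  $ s <F> s w s <F>        s w s s $      expand <F> → λ
   9  $ s <F> s w s            s w s s $      match s
  10  $ s <F> s w              w s s $        match w
  11  $ s <F> s                s s $          match s
  12  $ s <F>                  s $            expand <F> → λ
  13  $ s                      s $            match s
Accept reached after 13 steps.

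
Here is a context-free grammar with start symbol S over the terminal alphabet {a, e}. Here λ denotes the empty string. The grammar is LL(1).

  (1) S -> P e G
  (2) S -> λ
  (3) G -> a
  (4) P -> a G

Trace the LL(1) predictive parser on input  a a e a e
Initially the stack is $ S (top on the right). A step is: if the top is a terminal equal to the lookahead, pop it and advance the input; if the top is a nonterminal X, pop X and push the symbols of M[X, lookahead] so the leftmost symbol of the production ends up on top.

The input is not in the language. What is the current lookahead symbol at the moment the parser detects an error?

e

step 1: stack=$ S  input=a a e a e $  — expand S -> P e G
step 2: stack=$ G e P  input=a a e a e $  — expand P -> a G
step 3: stack=$ G e G a  input=a a e a e $  — match a
step 4: stack=$ G e G  input=a e a e $  — expand G -> a
step 5: stack=$ G e a  input=a e a e $  — match a
step 6: stack=$ G e  input=e a e $  — match e
step 7: stack=$ G  input=a e $  — expand G -> a
step 8: stack=$ a  input=a e $  — match a
step 9: stack=$  input=e $  — error: stack empty but input remains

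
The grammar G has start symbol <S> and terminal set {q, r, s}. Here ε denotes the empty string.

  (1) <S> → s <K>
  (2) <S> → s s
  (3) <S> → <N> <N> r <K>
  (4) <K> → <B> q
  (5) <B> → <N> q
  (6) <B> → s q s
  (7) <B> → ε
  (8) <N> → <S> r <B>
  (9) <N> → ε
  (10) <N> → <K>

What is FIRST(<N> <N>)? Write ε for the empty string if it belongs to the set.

FIRST(<S>) = {q, r, s}  (via <N> <N> r <K>)
FIRST(<K>) = {q, r, s}  (via <B> q)
FIRST(<N>) = {ε, q, r, s}  (via <S> r <B>, <K>)
FIRST(<B>) = {ε, q, r, s}  (via <N> q)
FIRST(<N> <N>): take FIRST of each symbol in turn, carrying on past any symbol whose FIRST contains ε; result {ε, q, r, s}.

{ε, q, r, s}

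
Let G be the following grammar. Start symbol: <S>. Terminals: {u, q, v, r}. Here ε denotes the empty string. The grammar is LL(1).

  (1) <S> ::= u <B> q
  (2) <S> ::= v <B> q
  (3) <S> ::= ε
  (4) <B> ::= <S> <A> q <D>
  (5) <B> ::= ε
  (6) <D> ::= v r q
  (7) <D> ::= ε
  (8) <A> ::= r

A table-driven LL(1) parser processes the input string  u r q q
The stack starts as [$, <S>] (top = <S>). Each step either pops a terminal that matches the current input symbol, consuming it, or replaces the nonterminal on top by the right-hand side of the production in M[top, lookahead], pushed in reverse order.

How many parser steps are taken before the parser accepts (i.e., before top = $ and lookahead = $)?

9

     Stack              Input      Action
  1  $ <S>              u r q q $  expand <S> ::= u <B> q
  2  $ q <B> u          u r q q $  match u
  3  $ q <B>            r q q $    expand <B> ::= <S> <A> q <D>
  4  $ q <D> q <A> <S>  r q q $    expand <S> ::= ε
  5  $ q <D> q <A>      r q q $    expand <A> ::= r
  6  $ q <D> q r        r q q $    match r
  7  $ q <D> q          q q $      match q
  8  $ q <D>            q $        expand <D> ::= ε
  9  $ q                q $        match q
Accept reached after 9 steps.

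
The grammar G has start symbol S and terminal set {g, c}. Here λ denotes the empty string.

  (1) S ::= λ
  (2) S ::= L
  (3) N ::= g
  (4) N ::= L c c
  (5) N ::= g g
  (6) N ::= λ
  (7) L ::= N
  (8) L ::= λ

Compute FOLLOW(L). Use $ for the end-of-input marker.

{$, c}

FIRST(S): from S::=λ we get {λ}; from S::=L we get {λ, c, g}. So FIRST(S) = {λ, c, g}.
FIRST(N): from N::=g we get {g}; from N::=L c c we get {c, g}; from N::=g g we get {g}; from N::=λ we get {λ}. So FIRST(N) = {λ, c, g}.
FIRST(L): from L::=N we get {λ, c, g}; from L::=λ we get {λ}. So FIRST(L) = {λ, c, g}.
FOLLOW(S) includes $ since S is the start symbol.
FOLLOW(S): S appears on no right-hand side. Thus FOLLOW(S) = {$}.
FOLLOW(L): in S::=L, the suffix after L is empty, so FOLLOW(L) ⊇ FOLLOW(S) = {$}; in N::=L c c, L is followed by c c with FIRST {c}. Thus FOLLOW(L) = {$, c}.
FOLLOW(N): in L::=N, the suffix after N is empty, so FOLLOW(N) ⊇ FOLLOW(L) = {$, c}. Thus FOLLOW(N) = {$, c}.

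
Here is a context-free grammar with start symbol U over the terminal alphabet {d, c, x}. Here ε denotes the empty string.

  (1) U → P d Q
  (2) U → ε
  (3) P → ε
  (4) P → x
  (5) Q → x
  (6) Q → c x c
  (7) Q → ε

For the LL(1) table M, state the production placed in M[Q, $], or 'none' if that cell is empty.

Q → ε

FIRST(P) = {ε, x}
FIRST(Q) = {ε, c, x}
FIRST(U) = {ε, d, x}  (via P d Q)
FOLLOW(U) includes $ since U is the start symbol.
FOLLOW(U): U appears on no right-hand side. Thus FOLLOW(U) = {$}.
FOLLOW(Q): in U→P d Q, the suffix after Q is empty, so FOLLOW(Q) ⊇ FOLLOW(U) = {$}. Thus FOLLOW(Q) = {$}.
For Q → x: FIRST(x) = {x}, so it goes in M[Q, t] for t ∈ {x}.
For Q → c x c: FIRST(c x c) = {c}, so it goes in M[Q, t] for t ∈ {c}.
For Q → ε: FIRST(ε) = {ε}, so it goes in M[Q, t] for t ∈ {}; since ε ∈ FIRST, also for every t ∈ FOLLOW(Q) = {$}.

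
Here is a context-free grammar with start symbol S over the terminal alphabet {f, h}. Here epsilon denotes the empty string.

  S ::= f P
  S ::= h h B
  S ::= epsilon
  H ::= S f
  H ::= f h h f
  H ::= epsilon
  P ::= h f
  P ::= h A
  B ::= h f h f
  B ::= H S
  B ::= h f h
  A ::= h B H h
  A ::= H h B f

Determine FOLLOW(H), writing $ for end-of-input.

{$, f, h}

FIRST(S): from S::=f P we get {f}; from S::=h h B we get {h}; from S::=epsilon we get {epsilon}. So FIRST(S) = {epsilon, f, h}.
FIRST(P): from P::=h f we get {h}; from P::=h A we get {h}. So FIRST(P) = {h}.
FIRST(H): from H::=S f we get {f, h}; from H::=f h h f we get {f}; from H::=epsilon we get {epsilon}. So FIRST(H) = {epsilon, f, h}.
FIRST(B): from B::=h f h f we get {h}; from B::=H S we get {epsilon, f, h}; from B::=h f h we get {h}. So FIRST(B) = {epsilon, f, h}.
FIRST(A): from A::=h B H h we get {h}; from A::=H h B f we get {f, h}. So FIRST(A) = {f, h}.
FOLLOW(S) includes $ since S is the start symbol.
FOLLOW(S): in H::=S f, S is followed by f with FIRST {f}; in B::=H S, the suffix after S is empty, so FOLLOW(S) ⊇ FOLLOW(B) = {$, f, h}. Thus FOLLOW(S) = {$, f, h}.
FOLLOW(P): in S::=f P, the suffix after P is empty, so FOLLOW(P) ⊇ FOLLOW(S) = {$, f, h}. Thus FOLLOW(P) = {$, f, h}.
FOLLOW(B): in S::=h h B, the suffix after B is empty, so FOLLOW(B) ⊇ FOLLOW(S) = {$, f, h}; in A::=h B H h, B is followed by H h with FIRST {f, h}; in A::=H h B f, B is followed by f with FIRST {f}. Thus FOLLOW(B) = {$, f, h}.
FOLLOW(H): in B::=H S, H is followed by S with FIRST {epsilon, f, h}; in B::=H S, the suffix after H is nullable, so FOLLOW(H) ⊇ FOLLOW(B) = {$, f, h}; in A::=h B H h, H is followed by h with FIRST {h}; in A::=H h B f, H is followed by h B f with FIRST {h}. Thus FOLLOW(H) = {$, f, h}.
FOLLOW(A): in P::=h A, the suffix after A is empty, so FOLLOW(A) ⊇ FOLLOW(P) = {$, f, h}. Thus FOLLOW(A) = {$, f, h}.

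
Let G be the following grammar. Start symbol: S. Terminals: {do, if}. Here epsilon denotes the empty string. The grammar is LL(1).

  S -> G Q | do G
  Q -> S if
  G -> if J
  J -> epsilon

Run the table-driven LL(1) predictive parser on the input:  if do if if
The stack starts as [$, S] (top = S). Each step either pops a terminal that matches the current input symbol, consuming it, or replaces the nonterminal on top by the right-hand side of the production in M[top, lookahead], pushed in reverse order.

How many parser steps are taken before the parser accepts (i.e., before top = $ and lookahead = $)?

      Stack      Input          Action
   1  $ S        if do if if $  expand S -> G Q
   2  $ Q G      if do if if $  expand G -> if J
   3  $ Q J if   if do if if $  match if
   4  $ Q J      do if if $     expand J -> epsilon
   5  $ Q        do if if $     expand Q -> S if
   6  $ if S     do if if $     expand S -> do G
   7  $ if G do  do if if $     match do
   8  $ if G     if if $        expand G -> if J
   9  $ if J if  if if $        match if
  10  $ if J     if $           expand J -> epsilon
  11  $ if       if $           match if
Accept reached after 11 steps.

11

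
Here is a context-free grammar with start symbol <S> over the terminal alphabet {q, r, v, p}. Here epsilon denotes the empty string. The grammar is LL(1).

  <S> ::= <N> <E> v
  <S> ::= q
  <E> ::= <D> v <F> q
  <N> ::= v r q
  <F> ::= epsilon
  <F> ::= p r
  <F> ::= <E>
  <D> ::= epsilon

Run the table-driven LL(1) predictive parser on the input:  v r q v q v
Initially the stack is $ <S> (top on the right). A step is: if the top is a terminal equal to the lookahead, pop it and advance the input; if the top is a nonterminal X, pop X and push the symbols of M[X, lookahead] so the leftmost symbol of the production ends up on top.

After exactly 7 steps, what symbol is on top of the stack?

     Stack            Input          Action
  1  $ <S>            v r q v q v $  expand <S> ::= <N> <E> v
  2  $ v <E> <N>      v r q v q v $  expand <N> ::= v r q
  3  $ v <E> q r v    v r q v q v $  match v
  4  $ v <E> q r      r q v q v $    match r
  5  $ v <E> q        q v q v $      match q
  6  $ v <E>          v q v $        expand <E> ::= <D> v <F> q
  7  $ v q <F> v <D>  v q v $        expand <D> ::= epsilon
Stack after step 7: $ v q <F> v (top = v).

v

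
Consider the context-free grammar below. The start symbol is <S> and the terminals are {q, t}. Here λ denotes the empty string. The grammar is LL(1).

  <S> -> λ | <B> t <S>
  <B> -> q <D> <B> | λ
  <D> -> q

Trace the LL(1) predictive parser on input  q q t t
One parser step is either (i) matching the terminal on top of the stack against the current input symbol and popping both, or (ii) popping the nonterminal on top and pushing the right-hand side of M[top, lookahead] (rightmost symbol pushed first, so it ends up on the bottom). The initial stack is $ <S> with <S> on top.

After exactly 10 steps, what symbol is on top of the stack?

      Stack              Input      Action
   1  $ <S>              q q t t $  expand <S> -> <B> t <S>
   2  $ <S> t <B>        q q t t $  expand <B> -> q <D> <B>
   3  $ <S> t <B> <D> q  q q t t $  match q
   4  $ <S> t <B> <D>    q t t $    expand <D> -> q
   5  $ <S> t <B> q      q t t $    match q
   6  $ <S> t <B>        t t $      expand <B> -> λ
   7  $ <S> t            t t $      match t
   8  $ <S>              t $        expand <S> -> <B> t <S>
   9  $ <S> t <B>        t $        expand <B> -> λ
  10  $ <S> t            t $        match t
Stack after step 10: $ <S> (top = <S>).

<S>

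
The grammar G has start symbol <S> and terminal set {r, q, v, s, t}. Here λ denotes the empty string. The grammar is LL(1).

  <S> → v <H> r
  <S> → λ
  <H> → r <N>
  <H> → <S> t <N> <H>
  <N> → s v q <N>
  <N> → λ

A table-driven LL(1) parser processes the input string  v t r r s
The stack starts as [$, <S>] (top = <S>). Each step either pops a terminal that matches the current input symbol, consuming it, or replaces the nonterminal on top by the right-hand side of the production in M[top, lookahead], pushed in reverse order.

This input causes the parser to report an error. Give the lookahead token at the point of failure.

s

step 1: stack=$ <S>  input=v t r r s $  — expand <S> → v <H> r
step 2: stack=$ r <H> v  input=v t r r s $  — match v
step 3: stack=$ r <H>  input=t r r s $  — expand <H> → <S> t <N> <H>
step 4: stack=$ r <H> <N> t <S>  input=t r r s $  — expand <S> → λ
step 5: stack=$ r <H> <N> t  input=t r r s $  — match t
step 6: stack=$ r <H> <N>  input=r r s $  — expand <N> → λ
step 7: stack=$ r <H>  input=r r s $  — expand <H> → r <N>
step 8: stack=$ r <N> r  input=r r s $  — match r
step 9: stack=$ r <N>  input=r s $  — expand <N> → λ
step 10: stack=$ r  input=r s $  — match r
step 11: stack=$  input=s $  — error: stack empty but input remains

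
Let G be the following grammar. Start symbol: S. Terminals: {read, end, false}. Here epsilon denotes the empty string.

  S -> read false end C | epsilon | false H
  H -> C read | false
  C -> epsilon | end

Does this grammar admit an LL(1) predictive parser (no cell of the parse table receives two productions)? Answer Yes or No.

FIRST(S) = {epsilon, false, read}
FIRST(H) = {end, false, read}
FIRST(C) = {epsilon, end}
FOLLOW(S) = {$}
FOLLOW(H) = {$}
FOLLOW(C) = {$, read}
Each cell of M receives at most one production.

Yes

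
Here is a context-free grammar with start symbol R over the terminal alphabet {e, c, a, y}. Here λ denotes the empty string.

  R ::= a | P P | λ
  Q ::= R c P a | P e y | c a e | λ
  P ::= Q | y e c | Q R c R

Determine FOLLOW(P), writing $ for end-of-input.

FIRST(R): from R::=a we get {a}; from R::=P P we get {λ, a, c, e, y}; from R::=λ we get {λ}. So FIRST(R) = {λ, a, c, e, y}.
FIRST(Q): from Q::=R c P a we get {a, c, e, y}; from Q::=P e y we get {a, c, e, y}; from Q::=c a e we get {c}; from Q::=λ we get {λ}. So FIRST(Q) = {λ, a, c, e, y}.
FIRST(P): from P::=Q we get {λ, a, c, e, y}; from P::=y e c we get {y}; from P::=Q R c R we get {a, c, e, y}. So FIRST(P) = {λ, a, c, e, y}.
FOLLOW(R) includes $ since R is the start symbol.
FOLLOW(R): in Q::=R c P a, R is followed by c P a with FIRST {c}; in P::=Q R c R (occurrence 1), R is followed by c R with FIRST {c}; in P::=Q R c R (occurrence 2), the suffix after R is empty, so FOLLOW(R) ⊇ FOLLOW(P) = {$, a, c, e, y}. Thus FOLLOW(R) = {$, a, c, e, y}.
FOLLOW(P): in R::=P P (occurrence 1), P is followed by P with FIRST {λ, a, c, e, y}; in R::=P P (occurrence 1), the suffix after P is nullable, so FOLLOW(P) ⊇ FOLLOW(R) = {$, a, c, e, y}; in R::=P P (occurrence 2), the suffix after P is empty, so FOLLOW(P) ⊇ FOLLOW(R) = {$, a, c, e, y}; in Q::=R c P a, P is followed by a with FIRST {a}; in Q::=P e y, P is followed by e y with FIRST {e}. Thus FOLLOW(P) = {$, a, c, e, y}.
FOLLOW(Q): in P::=Q, the suffix after Q is empty, so FOLLOW(Q) ⊇ FOLLOW(P) = {$, a, c, e, y}; in P::=Q R c R, Q is followed by R c R with FIRST {a, c, e, y}. Thus FOLLOW(Q) = {$, a, c, e, y}.

{$, a, c, e, y}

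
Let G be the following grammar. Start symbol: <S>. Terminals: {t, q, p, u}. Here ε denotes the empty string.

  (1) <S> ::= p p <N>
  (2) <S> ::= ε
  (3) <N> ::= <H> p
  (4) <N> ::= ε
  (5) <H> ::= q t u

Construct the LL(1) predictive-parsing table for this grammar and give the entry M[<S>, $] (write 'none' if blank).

FIRST(<S>): from <S>::=p p <N> we get {p}; from <S>::=ε we get {ε}. So FIRST(<S>) = {ε, p}.
FIRST(<H>): from <H>::=q t u we get {q}. So FIRST(<H>) = {q}.
FIRST(<N>): from <N>::=<H> p we get {q}; from <N>::=ε we get {ε}. So FIRST(<N>) = {ε, q}.
FOLLOW(<S>) includes $ since <S> is the start symbol.
FOLLOW(<S>): <S> appears on no right-hand side. Thus FOLLOW(<S>) = {$}.
For <S> ::= p p <N>: FIRST(p p <N>) = {p}, so it goes in M[<S>, t] for t ∈ {p}.
For <S> ::= ε: FIRST(ε) = {ε}, so it goes in M[<S>, t] for t ∈ {}; since ε ∈ FIRST, also for every t ∈ FOLLOW(<S>) = {$}.

<S> ::= ε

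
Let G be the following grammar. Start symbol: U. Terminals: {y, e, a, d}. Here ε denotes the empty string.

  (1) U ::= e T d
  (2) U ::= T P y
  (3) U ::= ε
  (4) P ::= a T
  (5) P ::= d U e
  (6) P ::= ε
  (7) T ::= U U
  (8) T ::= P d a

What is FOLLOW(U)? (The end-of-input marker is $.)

FIRST(P): from P::=a T we get {a}; from P::=d U e we get {d}; from P::=ε we get {ε}. So FIRST(P) = {ε, a, d}.
FIRST(U): from U::=e T d we get {e}; from U::=T P y we get {a, d, e, y}; from U::=ε we get {ε}. So FIRST(U) = {ε, a, d, e, y}.
FIRST(T): from T::=U U we get {ε, a, d, e, y}; from T::=P d a we get {a, d}. So FIRST(T) = {ε, a, d, e, y}.
FOLLOW(U) includes $ since U is the start symbol.
FOLLOW(P): in U::=T P y, P is followed by y with FIRST {y}; in T::=P d a, P is followed by d a with FIRST {d}. Thus FOLLOW(P) = {d, y}.
FOLLOW(T): in U::=e T d, T is followed by d with FIRST {d}; in U::=T P y, T is followed by P y with FIRST {a, d, y}; in P::=a T, the suffix after T is empty, so FOLLOW(T) ⊇ FOLLOW(P) = {d, y}. Thus FOLLOW(T) = {a, d, y}.
FOLLOW(U): in P::=d U e, U is followed by e with FIRST {e}; in T::=U U (occurrence 1), U is followed by U with FIRST {ε, a, d, e, y}; in T::=U U (occurrence 1), the suffix after U is nullable, so FOLLOW(U) ⊇ FOLLOW(T) = {a, d, y}; in T::=U U (occurrence 2), the suffix after U is empty, so FOLLOW(U) ⊇ FOLLOW(T) = {a, d, y}. Thus FOLLOW(U) = {$, a, d, e, y}.

{$, a, d, e, y}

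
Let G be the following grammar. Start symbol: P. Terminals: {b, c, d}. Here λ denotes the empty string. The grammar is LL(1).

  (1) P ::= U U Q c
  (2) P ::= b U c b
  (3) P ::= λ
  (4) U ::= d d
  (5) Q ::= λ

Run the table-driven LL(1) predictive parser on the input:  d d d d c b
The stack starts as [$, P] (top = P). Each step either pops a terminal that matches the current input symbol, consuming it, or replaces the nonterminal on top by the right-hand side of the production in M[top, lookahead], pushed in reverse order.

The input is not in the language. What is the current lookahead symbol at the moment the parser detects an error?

b

step 1: stack=$ P  input=d d d d c b $  — expand P ::= U U Q c
step 2: stack=$ c Q U U  input=d d d d c b $  — expand U ::= d d
step 3: stack=$ c Q U d d  input=d d d d c b $  — match d
step 4: stack=$ c Q U d  input=d d d c b $  — match d
step 5: stack=$ c Q U  input=d d c b $  — expand U ::= d d
step 6: stack=$ c Q d d  input=d d c b $  — match d
step 7: stack=$ c Q d  input=d c b $  — match d
step 8: stack=$ c Q  input=c b $  — expand Q ::= λ
step 9: stack=$ c  input=c b $  — match c
step 10: stack=$  input=b $  — error: stack empty but input remains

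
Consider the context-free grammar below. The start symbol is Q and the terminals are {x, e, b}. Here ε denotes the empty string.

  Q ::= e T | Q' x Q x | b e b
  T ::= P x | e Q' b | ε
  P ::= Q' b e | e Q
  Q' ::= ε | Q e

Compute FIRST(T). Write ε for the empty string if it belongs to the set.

{ε, b, e, x}

FIRST(Q): from Q::=e T we get {e}; from Q::=Q' x Q x we get {b, e, x}; from Q::=b e b we get {b}. So FIRST(Q) = {b, e, x}.
FIRST(Q'): from Q'::=ε we get {ε}; from Q'::=Q e we get {b, e, x}. So FIRST(Q') = {ε, b, e, x}.
FIRST(P): from P::=Q' b e we get {b, e, x}; from P::=e Q we get {e}. So FIRST(P) = {b, e, x}.
FIRST(T): from T::=P x we get {b, e, x}; from T::=e Q' b we get {e}; from T::=ε we get {ε}. So FIRST(T) = {ε, b, e, x}.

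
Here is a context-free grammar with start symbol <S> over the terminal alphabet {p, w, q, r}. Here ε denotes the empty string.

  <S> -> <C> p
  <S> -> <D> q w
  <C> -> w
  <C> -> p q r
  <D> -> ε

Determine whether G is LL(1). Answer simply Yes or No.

Yes

FIRST(<S>) = {p, q, w}
FIRST(<C>) = {p, w}
FIRST(<D>) = {ε}
FOLLOW(<S>) = {$}
FOLLOW(<C>) = {p}
FOLLOW(<D>) = {q}
Each cell of M receives at most one production.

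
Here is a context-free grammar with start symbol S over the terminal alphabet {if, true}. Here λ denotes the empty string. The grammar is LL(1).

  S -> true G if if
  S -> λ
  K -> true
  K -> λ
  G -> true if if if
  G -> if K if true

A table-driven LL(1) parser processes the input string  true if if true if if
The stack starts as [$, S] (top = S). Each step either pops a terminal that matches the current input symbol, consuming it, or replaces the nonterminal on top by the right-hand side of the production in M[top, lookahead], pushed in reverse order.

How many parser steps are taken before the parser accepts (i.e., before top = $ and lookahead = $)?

9

step 1: stack=$ S  input=true if if true if if $  — expand S -> true G if if
step 2: stack=$ if if G true  input=true if if true if if $  — match true
step 3: stack=$ if if G  input=if if true if if $  — expand G -> if K if true
step 4: stack=$ if if true if K if  input=if if true if if $  — match if
step 5: stack=$ if if true if K  input=if true if if $  — expand K -> λ
step 6: stack=$ if if true if  input=if true if if $  — match if
step 7: stack=$ if if true  input=true if if $  — match true
step 8: stack=$ if if  input=if if $  — match if
step 9: stack=$ if  input=if $  — match if
Accept reached after 9 steps.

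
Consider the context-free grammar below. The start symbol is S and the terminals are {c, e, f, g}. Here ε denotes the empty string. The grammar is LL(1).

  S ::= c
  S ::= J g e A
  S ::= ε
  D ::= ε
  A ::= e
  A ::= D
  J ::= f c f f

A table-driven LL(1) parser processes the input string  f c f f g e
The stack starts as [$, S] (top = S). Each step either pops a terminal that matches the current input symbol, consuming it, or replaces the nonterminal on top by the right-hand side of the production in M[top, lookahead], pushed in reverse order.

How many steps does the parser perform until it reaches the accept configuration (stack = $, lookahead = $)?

10

      Stack            Input          Action
   1  $ S              f c f f g e $  expand S ::= J g e A
   2  $ A e g J        f c f f g e $  expand J ::= f c f f
   3  $ A e g f f c f  f c f f g e $  match f
   4  $ A e g f f c    c f f g e $    match c
   5  $ A e g f f      f f g e $      match f
   6  $ A e g f        f g e $        match f
   7  $ A e g          g e $          match g
   8  $ A e            e $            match e
   9  $ A              $              expand A ::= D
  10  $ D              $              expand D ::= ε
Accept reached after 10 steps.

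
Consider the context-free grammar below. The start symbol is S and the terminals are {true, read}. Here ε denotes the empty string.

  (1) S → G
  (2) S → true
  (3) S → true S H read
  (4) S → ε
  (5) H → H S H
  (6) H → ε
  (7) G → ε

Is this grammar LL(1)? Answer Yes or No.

FIRST(S) = {ε, true}
FIRST(H) = {ε, true}
FIRST(G) = {ε}
FOLLOW(S) = {$, read, true}
FOLLOW(H) = {read, true}
FOLLOW(G) = {$, read, true}
Cell M[H, read] receives both H → H S H and H → ε — the grammar is not LL(1).

No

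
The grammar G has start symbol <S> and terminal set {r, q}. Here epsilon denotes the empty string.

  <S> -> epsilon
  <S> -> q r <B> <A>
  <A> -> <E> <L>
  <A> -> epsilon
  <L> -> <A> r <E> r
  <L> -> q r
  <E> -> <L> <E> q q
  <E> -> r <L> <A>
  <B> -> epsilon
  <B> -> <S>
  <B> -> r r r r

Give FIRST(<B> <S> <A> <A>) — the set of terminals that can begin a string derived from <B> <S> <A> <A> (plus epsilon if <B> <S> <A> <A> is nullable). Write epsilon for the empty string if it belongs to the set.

FIRST(<S>) = {epsilon, q}
FIRST(<B>) = {epsilon, q, r}  (via <S>)
FIRST(<A>) = {epsilon, q, r}  (via <E> <L>)
FIRST(<L>) = {q, r}  (via <A> r <E> r)
FIRST(<E>) = {q, r}  (via <L> <E> q q)
FIRST(<B> <S> <A> <A>): take FIRST of each symbol in turn, carrying on past any symbol whose FIRST contains epsilon; result {epsilon, q, r}.

{epsilon, q, r}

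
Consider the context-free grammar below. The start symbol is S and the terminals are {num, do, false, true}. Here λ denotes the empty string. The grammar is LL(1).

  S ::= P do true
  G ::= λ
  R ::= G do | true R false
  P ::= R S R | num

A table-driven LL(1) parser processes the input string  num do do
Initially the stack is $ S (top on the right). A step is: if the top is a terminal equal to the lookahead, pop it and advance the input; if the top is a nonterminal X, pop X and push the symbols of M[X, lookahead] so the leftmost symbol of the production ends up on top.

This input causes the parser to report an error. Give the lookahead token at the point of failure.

do

     Stack          Input        Action
  1  $ S            num do do $  expand S ::= P do true
  2  $ true do P    num do do $  expand P ::= num
  3  $ true do num  num do do $  match num
  4  $ true do      do do $      match do
  5  $ true         do $         error: top is terminal true but lookahead is do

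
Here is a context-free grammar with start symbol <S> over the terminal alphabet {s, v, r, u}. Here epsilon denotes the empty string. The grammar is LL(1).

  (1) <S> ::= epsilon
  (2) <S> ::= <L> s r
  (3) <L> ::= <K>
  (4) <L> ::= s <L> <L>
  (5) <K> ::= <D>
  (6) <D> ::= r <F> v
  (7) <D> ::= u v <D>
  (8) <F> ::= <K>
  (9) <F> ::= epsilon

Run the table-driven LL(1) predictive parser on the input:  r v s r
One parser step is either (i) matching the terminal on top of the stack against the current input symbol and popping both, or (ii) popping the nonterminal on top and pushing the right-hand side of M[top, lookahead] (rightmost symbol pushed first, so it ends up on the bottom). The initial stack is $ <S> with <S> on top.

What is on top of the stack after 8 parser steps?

step 1: stack=$ <S>  input=r v s r $  — expand <S> ::= <L> s r
step 2: stack=$ r s <L>  input=r v s r $  — expand <L> ::= <K>
step 3: stack=$ r s <K>  input=r v s r $  — expand <K> ::= <D>
step 4: stack=$ r s <D>  input=r v s r $  — expand <D> ::= r <F> v
step 5: stack=$ r s v <F> r  input=r v s r $  — match r
step 6: stack=$ r s v <F>  input=v s r $  — expand <F> ::= epsilon
step 7: stack=$ r s v  input=v s r $  — match v
step 8: stack=$ r s  input=s r $  — match s
Stack after step 8: $ r (top = r).

r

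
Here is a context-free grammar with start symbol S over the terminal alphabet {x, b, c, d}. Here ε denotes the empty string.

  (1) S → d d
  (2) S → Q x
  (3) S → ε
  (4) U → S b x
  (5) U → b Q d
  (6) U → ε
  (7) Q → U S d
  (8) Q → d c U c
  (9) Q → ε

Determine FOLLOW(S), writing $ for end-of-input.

{$, b, d}

FIRST(S): from S→d d we get {d}; from S→Q x we get {b, d, x}; from S→ε we get {ε}. So FIRST(S) = {ε, b, d, x}.
FIRST(U): from U→S b x we get {b, d, x}; from U→b Q d we get {b}; from U→ε we get {ε}. So FIRST(U) = {ε, b, d, x}.
FIRST(Q): from Q→U S d we get {b, d, x}; from Q→d c U c we get {d}; from Q→ε we get {ε}. So FIRST(Q) = {ε, b, d, x}.
FOLLOW(S) includes $ since S is the start symbol.
FOLLOW(S): in U→S b x, S is followed by b x with FIRST {b}; in Q→U S d, S is followed by d with FIRST {d}. Thus FOLLOW(S) = {$, b, d}.
FOLLOW(U): in Q→U S d, U is followed by S d with FIRST {b, d, x}; in Q→d c U c, U is followed by c with FIRST {c}. Thus FOLLOW(U) = {b, c, d, x}.
FOLLOW(Q): in S→Q x, Q is followed by x with FIRST {x}; in U→b Q d, Q is followed by d with FIRST {d}. Thus FOLLOW(Q) = {d, x}.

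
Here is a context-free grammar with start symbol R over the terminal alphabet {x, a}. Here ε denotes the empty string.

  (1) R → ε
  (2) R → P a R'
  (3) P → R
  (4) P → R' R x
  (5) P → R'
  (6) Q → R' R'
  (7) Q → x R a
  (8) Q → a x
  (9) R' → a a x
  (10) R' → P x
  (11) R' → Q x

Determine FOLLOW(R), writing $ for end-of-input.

{$, a, x}

FIRST(R): from R→ε we get {ε}; from R→P a R' we get {a, x}. So FIRST(R) = {ε, a, x}.
FIRST(P): from P→R we get {ε, a, x}; from P→R' R x we get {a, x}; from P→R' we get {a, x}. So FIRST(P) = {ε, a, x}.
FIRST(Q): from Q→R' R' we get {a, x}; from Q→x R a we get {x}; from Q→a x we get {a}. So FIRST(Q) = {a, x}.
FIRST(R'): from R'→a a x we get {a}; from R'→P x we get {a, x}; from R'→Q x we get {a, x}. So FIRST(R') = {a, x}.
FOLLOW(R) includes $ since R is the start symbol.
FOLLOW(P): in R→P a R', P is followed by a R' with FIRST {a}; in R'→P x, P is followed by x with FIRST {x}. Thus FOLLOW(P) = {a, x}.
FOLLOW(R): in P→R, the suffix after R is empty, so FOLLOW(R) ⊇ FOLLOW(P) = {a, x}; in P→R' R x, R is followed by x with FIRST {x}; in Q→x R a, R is followed by a with FIRST {a}. Thus FOLLOW(R) = {$, a, x}.
FOLLOW(Q): in R'→Q x, Q is followed by x with FIRST {x}. Thus FOLLOW(Q) = {x}.
FOLLOW(R'): in R→P a R', the suffix after R' is empty, so FOLLOW(R') ⊇ FOLLOW(R) = {$, a, x}; in P→R' R x, R' is followed by R x with FIRST {a, x}; in P→R', the suffix after R' is empty, so FOLLOW(R') ⊇ FOLLOW(P) = {a, x}; in Q→R' R' (occurrence 1), R' is followed by R' with FIRST {a, x}; in Q→R' R' (occurrence 2), the suffix after R' is empty, so FOLLOW(R') ⊇ FOLLOW(Q) = {x}. Thus FOLLOW(R') = {$, a, x}.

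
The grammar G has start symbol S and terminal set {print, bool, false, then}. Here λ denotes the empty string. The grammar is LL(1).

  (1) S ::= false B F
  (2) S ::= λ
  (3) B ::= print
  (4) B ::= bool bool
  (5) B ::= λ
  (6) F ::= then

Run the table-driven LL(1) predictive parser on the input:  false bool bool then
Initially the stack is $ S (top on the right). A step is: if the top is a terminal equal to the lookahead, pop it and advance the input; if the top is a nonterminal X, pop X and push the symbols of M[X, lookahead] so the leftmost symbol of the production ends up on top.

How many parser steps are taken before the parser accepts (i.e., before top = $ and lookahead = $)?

7

step 1: stack=$ S  input=false bool bool then $  — expand S ::= false B F
step 2: stack=$ F B false  input=false bool bool then $  — match false
step 3: stack=$ F B  input=bool bool then $  — expand B ::= bool bool
step 4: stack=$ F bool bool  input=bool bool then $  — match bool
step 5: stack=$ F bool  input=bool then $  — match bool
step 6: stack=$ F  input=then $  — expand F ::= then
step 7: stack=$ then  input=then $  — match then
Accept reached after 7 steps.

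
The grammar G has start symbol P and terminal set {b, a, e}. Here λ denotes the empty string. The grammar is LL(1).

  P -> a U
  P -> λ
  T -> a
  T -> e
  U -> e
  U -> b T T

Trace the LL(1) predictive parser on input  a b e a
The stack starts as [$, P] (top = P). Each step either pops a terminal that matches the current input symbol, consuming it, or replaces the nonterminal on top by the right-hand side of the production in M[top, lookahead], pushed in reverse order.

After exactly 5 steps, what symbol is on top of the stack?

     Stack    Input      Action
  1  $ P      a b e a $  expand P -> a U
  2  $ U a    a b e a $  match a
  3  $ U      b e a $    expand U -> b T T
  4  $ T T b  b e a $    match b
  5  $ T T    e a $      expand T -> e
Stack after step 5: $ T e (top = e).

e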